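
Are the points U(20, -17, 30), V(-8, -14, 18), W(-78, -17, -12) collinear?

UV = (-28, 3, -12), UW = (-98, 0, -42).
UV × UW = (-126, 0, 294).
The cross product is nonzero, so the points do not lie on one line.

No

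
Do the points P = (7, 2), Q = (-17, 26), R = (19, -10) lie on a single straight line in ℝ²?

PQ = (-24, 24), PR = (12, -12).
det[PQ; PR] = (-24)(-12) − (24)(12) = 0.
The determinant is zero, so the points are collinear.

Yes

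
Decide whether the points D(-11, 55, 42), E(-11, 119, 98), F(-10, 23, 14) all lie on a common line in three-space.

DE = (0, 64, 56), DF = (1, -32, -28).
DE × DF = (0, 56, -64).
The cross product is nonzero, so the points do not lie on one line.

No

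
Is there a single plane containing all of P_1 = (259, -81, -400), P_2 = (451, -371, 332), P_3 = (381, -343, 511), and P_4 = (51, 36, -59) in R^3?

With P_1 as base: P_1P_2 = (192, -290, 732), P_1P_3 = (122, -262, 911), P_1P_4 = (-208, 117, 341).
P_1P_3 × P_1P_4 = (-195929, -231090, -40222).
P_1P_2 · (P_1P_3 × P_1P_4) = -44772.
Since -44772 ≠ 0, the four points are not coplanar.

No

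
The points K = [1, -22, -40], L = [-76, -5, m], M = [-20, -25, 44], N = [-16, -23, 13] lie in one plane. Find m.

-26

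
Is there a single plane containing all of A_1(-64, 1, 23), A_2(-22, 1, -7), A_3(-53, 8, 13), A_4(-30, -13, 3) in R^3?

Yes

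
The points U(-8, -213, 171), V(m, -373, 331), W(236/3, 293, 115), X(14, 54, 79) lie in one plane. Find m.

The points are coplanar iff UV · (UW × UX) = 0.
Expanding, this is linear in m: (-31600)m + (1769600/3) = 0.
So m = 56/3.

56/3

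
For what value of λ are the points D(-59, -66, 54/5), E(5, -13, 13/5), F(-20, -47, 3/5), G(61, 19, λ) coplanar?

-51/5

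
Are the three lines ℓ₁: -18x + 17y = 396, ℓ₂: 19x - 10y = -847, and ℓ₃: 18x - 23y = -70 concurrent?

No

The three lines meet at one point iff the augmented coefficient matrix [aᵢ bᵢ cᵢ] has rank < 3, i.e. its determinant vanishes.
Here the determinant is -286.
Nonzero, so no common point exists.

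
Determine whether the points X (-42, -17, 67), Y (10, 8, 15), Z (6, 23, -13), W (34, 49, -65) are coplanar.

A normal to the plane through X, Y, Z is n = XY × XZ = (80, 1664, 880).
The plane has equation n·P = 27312. For W: n·W = 27056.
27056 ≠ 27312, so W is off the plane.

No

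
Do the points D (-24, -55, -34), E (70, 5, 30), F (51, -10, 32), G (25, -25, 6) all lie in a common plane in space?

Yes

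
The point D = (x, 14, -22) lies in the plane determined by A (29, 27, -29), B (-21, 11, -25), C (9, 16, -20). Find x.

-3

Coplanarity requires AB · (AC × AD) = 0.
AB = (-50, -16, 4), AC = (-20, -11, 9); the triple product is linear in x with coefficient -100 and constant term -300.
Setting it to zero: x = -3.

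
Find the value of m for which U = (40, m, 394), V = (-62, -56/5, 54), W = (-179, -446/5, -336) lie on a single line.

284/5

Direction VW = (-117, -78, -390). From the x-coordinate of U, the parameter along the line is τ = (40 − (-62))/(-117) = -34/39.
Then m = (-56/5) + (-34/39)·(-78) = 284/5.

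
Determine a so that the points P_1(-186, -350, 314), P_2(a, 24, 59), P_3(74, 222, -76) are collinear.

-16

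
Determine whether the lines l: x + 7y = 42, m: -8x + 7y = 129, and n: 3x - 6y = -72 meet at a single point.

No

Intersecting l and m: solving the 2×2 system gives (x, y) = (-29/3, 155/21).
Substitute into n: (3)(-29/3) + (-6)(155/21) = -513/7.
But n requires -72 ≠ -513/7, so the three lines have no common point.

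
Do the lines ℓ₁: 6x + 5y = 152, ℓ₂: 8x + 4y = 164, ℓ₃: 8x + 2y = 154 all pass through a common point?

Intersecting ℓ₁ and ℓ₂: solving the 2×2 system gives (x, y) = (53/4, 29/2).
Substitute into ℓ₃: (8)(53/4) + (2)(29/2) = 135.
But ℓ₃ requires 154 ≠ 135, so the three lines have no common point.

No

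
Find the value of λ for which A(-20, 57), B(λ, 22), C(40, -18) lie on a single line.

The three points are collinear iff det[AB; AC] = 0.
This determinant is linear in λ: (-75)λ + (600) = 0, so λ = 8.

8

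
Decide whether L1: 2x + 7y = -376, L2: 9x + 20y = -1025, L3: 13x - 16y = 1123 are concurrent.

Yes

Intersecting L1 and L2: solving the 2×2 system gives (x, y) = (15, -58).
Substitute into L3: (13)(15) + (-16)(-58) = 1123.
This equals 1123, so (15, -58) lies on all three lines and they are concurrent.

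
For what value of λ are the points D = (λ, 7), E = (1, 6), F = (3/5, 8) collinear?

The three points are collinear iff det[DE; DF] = 0.
This determinant is linear in λ: (-2)λ + (8/5) = 0, so λ = 4/5.

4/5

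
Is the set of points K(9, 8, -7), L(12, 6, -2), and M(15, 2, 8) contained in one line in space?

KL = (3, -2, 5), KM = (6, -6, 15).
Comparing components 3 and 1: (5)(6) − (3)(15) = -15 ≠ 0, so KL and KM are not parallel and the points are not collinear.

No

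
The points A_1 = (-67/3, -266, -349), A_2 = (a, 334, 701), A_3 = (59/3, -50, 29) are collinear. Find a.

Collinearity requires A_1A_2 × A_1A_3 = 0; each component is linear in a.
The y-component gives (-378)a + (35658) = 0, so a = 283/3.
The remaining components then also vanish.

283/3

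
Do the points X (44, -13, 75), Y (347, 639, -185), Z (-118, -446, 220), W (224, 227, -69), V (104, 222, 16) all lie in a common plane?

Yes

The plane through X, Y, Z has normal n = XY × XZ = (-18040, -1815, -25575) and equation n·P = -2688290.
Checking the remaining points: n·W = -2688290, n·V = -2688290.
All equal -2688290, so all 5 points lie in one plane.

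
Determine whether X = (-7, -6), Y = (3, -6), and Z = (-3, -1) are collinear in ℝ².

No

XY = (10, 0), XZ = (4, 5).
det[XY; XZ] = (10)(5) − (0)(4) = 50.
The determinant is nonzero, so they are not collinear.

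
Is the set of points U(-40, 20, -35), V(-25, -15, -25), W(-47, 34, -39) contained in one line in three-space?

UV = (15, -35, 10), UW = (-7, 14, -4).
Comparing components 3 and 1: (10)(-7) − (15)(-4) = -10 ≠ 0, so UV and UW are not parallel and the points are not collinear.

No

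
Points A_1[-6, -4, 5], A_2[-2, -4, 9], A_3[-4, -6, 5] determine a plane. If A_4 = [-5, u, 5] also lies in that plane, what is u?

-5

Coplanarity requires A_1A_2 · (A_1A_3 × A_1A_4) = 0.
A_1A_2 = (4, 0, 4), A_1A_3 = (2, -2, 0); the triple product is linear in u with coefficient 8 and constant term 40.
Setting it to zero: u = -5.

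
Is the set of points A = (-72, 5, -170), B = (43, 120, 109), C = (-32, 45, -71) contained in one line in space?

No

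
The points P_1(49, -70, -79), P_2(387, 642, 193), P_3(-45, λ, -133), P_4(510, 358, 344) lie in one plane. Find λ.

The points are coplanar iff P_1P_2 · (P_1P_3 × P_1P_4) = 0.
Expanding, this is linear in λ: (17582)λ + (8685508) = 0.
So λ = -494.

-494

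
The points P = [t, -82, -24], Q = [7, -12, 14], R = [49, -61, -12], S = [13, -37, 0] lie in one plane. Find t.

49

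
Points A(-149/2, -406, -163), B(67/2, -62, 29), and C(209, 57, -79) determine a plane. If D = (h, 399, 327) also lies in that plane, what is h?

146

A normal to the plane is n = AB × AC = (-60000, 45360, -47520).
D lies in the plane iff n · AD = 0.
This gives (-60000)h + (8760000) = 0, so h = 146.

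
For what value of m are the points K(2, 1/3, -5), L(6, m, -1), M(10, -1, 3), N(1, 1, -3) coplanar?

The points are coplanar iff KL · (KM × KN) = 0.
Expanding, this is linear in m: (-24)m + (-8) = 0.
So m = -1/3.

-1/3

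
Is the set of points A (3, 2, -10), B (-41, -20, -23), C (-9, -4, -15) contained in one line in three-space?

AB = (-44, -22, -13), AC = (-12, -6, -5).
Comparing components 2 and 3: (-22)(-5) − (-13)(-6) = 32 ≠ 0, so AB and AC are not parallel and the points are not collinear.

No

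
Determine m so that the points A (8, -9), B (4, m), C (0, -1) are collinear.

-5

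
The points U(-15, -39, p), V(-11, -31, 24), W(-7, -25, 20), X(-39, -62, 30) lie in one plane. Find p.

Coplanarity ⇔ det[UV; UW; UX] = 0.
Expanding, this is linear in p: (-44)p + (1408) = 0.
So p = 32.

32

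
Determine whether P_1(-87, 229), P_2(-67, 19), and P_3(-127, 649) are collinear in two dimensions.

P_1P_2 = (20, -210), P_1P_3 = (-40, 420).
Checking proportionality: P_1P_3 = -2·P_1P_2, so the vectors are parallel and the points are collinear.

Yes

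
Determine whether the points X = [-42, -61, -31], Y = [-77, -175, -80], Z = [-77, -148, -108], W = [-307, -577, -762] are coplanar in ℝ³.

Yes

With X as base: XY = (-35, -114, -49), XZ = (-35, -87, -77), XW = (-265, -516, -731).
XZ × XW = (23865, -5180, -4995).
XY · (XZ × XW) = 0.
The scalar triple product vanishes, so the four points are coplanar.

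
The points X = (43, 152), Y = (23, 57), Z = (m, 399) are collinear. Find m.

The three points are collinear iff det[XY; XZ] = 0.
This determinant is linear in m: (95)m + (-9025) = 0, so m = 95.

95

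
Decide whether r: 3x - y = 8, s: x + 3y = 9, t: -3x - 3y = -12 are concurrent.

No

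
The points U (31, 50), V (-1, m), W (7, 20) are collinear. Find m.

10

The three points are collinear iff det[UV; UW] = 0.
This determinant is linear in m: (24)m + (-240) = 0, so m = 10.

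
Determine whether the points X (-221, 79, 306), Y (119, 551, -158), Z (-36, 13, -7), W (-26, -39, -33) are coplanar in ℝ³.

With X as base: XY = (340, 472, -464), XZ = (185, -66, -313), XW = (195, -118, -339).
XZ × XW = (-14560, 1680, -8960).
XY · (XZ × XW) = 0.
The scalar triple product vanishes, so the four points are coplanar.

Yes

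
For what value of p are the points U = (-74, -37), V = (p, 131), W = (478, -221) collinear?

Collinearity: (V − U) must be parallel to (W − U) = (552, -184).
Cross-multiplying the components: (p − (-74))·(-184) = (168)·(552).
Solving gives p = -578.

-578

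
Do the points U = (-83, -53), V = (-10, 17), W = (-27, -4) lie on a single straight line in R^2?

No

UV = (73, 70), UW = (56, 49).
Twice the signed area of △UVW is (73)(49) − (70)(56) = -343.
The area is nonzero, so the three points are not collinear.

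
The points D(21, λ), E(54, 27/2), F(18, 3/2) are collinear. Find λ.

The three points are collinear iff det[DE; DF] = 0.
This determinant is linear in λ: (-36)λ + (90) = 0, so λ = 5/2.

5/2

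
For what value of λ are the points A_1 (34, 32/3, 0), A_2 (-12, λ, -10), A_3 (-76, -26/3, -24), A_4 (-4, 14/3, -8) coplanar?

Normal to plane A_1A_3A_4: n = (32/3, 32, -224/3); plane equation n·P = 704.
Requiring n·A_2 = 704: (32)λ + (1856/3) = 704.
So λ = 8/3.

8/3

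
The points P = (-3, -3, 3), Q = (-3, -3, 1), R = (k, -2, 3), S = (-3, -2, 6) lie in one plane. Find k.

Normal to plane PQS: n = (2, 0, 0); plane equation n·X = -6.
Requiring n·R = -6: (2)k + (0) = -6.
So k = -3.

-3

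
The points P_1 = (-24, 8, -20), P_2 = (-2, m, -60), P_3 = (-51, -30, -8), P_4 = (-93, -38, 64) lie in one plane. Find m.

10

Normal to plane P_1P_3P_4: n = (-2640, 1440, -1380); plane equation n·P = 102480.
Requiring n·P_2 = 102480: (1440)m + (88080) = 102480.
So m = 10.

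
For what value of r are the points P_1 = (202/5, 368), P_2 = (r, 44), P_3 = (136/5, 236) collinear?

8

The three points are collinear iff det[P_1P_2; P_1P_3] = 0.
This determinant is linear in r: (-132)r + (1056) = 0, so r = 8.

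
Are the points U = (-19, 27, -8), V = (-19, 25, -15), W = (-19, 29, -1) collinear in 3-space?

UV = (0, -2, -7), UW = (0, 2, 7).
UV × UW = (0, 0, 0).
The cross product vanishes, so the three points are collinear.

Yes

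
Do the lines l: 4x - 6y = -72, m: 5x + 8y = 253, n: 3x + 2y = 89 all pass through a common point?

No

The three lines meet at one point iff the augmented coefficient matrix [aᵢ bᵢ cᵢ] has rank < 3, i.e. its determinant vanishes.
Here the determinant is -52.
Nonzero, so no common point exists.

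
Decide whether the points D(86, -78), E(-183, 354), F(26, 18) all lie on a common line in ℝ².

No

DE = (-269, 432), DF = (-60, 96).
Twice the signed area of △DEF is (-269)(96) − (432)(-60) = 96.
The area is nonzero, so the three points are not collinear.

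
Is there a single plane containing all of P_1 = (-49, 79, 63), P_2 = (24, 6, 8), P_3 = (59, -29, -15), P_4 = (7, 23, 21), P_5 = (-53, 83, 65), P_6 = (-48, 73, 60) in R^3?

The plane through P_1, P_2, P_3 has normal n = P_1P_2 × P_1P_3 = (-246, -246, 0) and equation n·P = -7380.
Checking the remaining points: n·P_4 = -7380, n·P_5 = -7380, n·P_6 = -6150.
Since n·P_6 = -6150 ≠ -7380, P_6 is off the plane and the points are not all coplanar.

No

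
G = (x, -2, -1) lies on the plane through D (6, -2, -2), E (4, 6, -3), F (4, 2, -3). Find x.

Coplanarity requires DE · (DF × DG) = 0.
DE = (-2, 8, -1), DF = (-2, 4, -1); the triple product is linear in x with coefficient -4 and constant term 32.
Setting it to zero: x = 8.

8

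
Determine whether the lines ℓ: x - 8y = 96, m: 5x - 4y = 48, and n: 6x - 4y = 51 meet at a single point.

No

Lines aᵢx + bᵢy = cᵢ with pairwise distinct directions are concurrent exactly when det[aᵢ bᵢ cᵢ] = 0.
Here the determinant is 108.
Nonzero, so no common point exists.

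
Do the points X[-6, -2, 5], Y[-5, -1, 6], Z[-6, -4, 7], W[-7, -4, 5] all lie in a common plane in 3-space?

Yes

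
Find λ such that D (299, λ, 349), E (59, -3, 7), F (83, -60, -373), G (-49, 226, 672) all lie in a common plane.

The points are coplanar iff DE · (DF × DG) = 0.
Expanding, this is linear in λ: (-25080)λ + (-11637120) = 0.
So λ = -464.

-464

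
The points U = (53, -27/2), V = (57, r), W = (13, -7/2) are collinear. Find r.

-29/2

Collinearity: (V − U) must be parallel to (W − U) = (-40, 10).
Cross-multiplying the components: (r − (-27/2))·(-40) = (4)·(10).
Solving gives r = -29/2.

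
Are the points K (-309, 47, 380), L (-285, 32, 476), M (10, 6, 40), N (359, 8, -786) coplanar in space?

No

The four points are coplanar iff the 3×3 determinant with rows KL, KM, KN is zero.
Rows: (24, -15, 96), (319, -41, -340), (668, -39, -1166).
Expanding along the first row: (24)(34546) − (-15)(-144834) + (96)(14947) = 91506.
Nonzero ⇒ not coplanar.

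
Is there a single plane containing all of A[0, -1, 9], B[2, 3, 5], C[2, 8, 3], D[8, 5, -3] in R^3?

The four points are coplanar iff the 3×3 determinant with rows AB, AC, AD is zero.
Rows: (2, 4, -4), (2, 9, -6), (8, 6, -12).
Expanding along the first row: (2)(-72) − (4)(24) + (-4)(-60) = 0.
Zero determinant ⇒ coplanar.

Yes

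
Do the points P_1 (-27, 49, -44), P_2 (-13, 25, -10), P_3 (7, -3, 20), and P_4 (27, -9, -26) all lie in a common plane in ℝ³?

A normal to the plane through P_1, P_2, P_3 is n = P_1P_2 × P_1P_3 = (232, 260, 88).
The plane has equation n·P = 2604. For P_4: n·P_4 = 1636.
1636 ≠ 2604, so P_4 is off the plane.

No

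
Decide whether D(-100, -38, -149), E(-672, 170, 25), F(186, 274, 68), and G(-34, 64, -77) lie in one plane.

Yes

A normal to the plane through D, E, F is n = DE × DF = (-9152, 173888, -237952).
The plane has equation n·P = 29762304. For G: n·G = 29762304.
Equal, so G lies in the plane and all four are coplanar.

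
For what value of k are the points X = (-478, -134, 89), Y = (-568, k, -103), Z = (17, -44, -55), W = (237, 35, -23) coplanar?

-239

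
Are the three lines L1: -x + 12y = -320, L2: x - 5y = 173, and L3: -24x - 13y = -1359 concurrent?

Yes

Lines aᵢx + bᵢy = cᵢ with pairwise distinct directions are concurrent exactly when det[aᵢ bᵢ cᵢ] = 0.
Here the determinant is 0.
It vanishes, so the lines are concurrent at (68, -21).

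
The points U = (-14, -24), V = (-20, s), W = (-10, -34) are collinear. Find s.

The three points are collinear iff det[UV; UW] = 0.
This determinant is linear in s: (-4)s + (-36) = 0, so s = -9.

-9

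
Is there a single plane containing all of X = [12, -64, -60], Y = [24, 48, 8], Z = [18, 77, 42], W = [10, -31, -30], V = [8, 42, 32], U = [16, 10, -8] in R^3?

Yes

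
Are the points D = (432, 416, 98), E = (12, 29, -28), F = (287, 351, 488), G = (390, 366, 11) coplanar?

No

A normal to the plane through D, E, F is n = DE × DF = (-159120, 182070, -28815).
The plane has equation n·P = 4177410. For G: n·G = 4263855.
4263855 ≠ 4177410, so G is off the plane.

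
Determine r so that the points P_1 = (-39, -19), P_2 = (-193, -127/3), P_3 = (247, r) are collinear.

73/3

The three points are collinear iff det[P_1P_2; P_1P_3] = 0.
This determinant is linear in r: (-154)r + (11242/3) = 0, so r = 73/3.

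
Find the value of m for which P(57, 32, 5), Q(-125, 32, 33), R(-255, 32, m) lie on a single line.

53

Direction PQ = (-182, 0, 28). From the x-coordinate of R, the parameter along the line is τ = (-255 − 57)/(-182) = 12/7.
Then m = 5 + 12/7·(28) = 53.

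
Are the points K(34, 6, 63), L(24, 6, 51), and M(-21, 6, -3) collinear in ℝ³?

KL = (-10, 0, -12), KM = (-55, 0, -66).
Each component of KM is 11/2 times the corresponding component of KL, so KM = 11/2·KL and the points are collinear.

Yes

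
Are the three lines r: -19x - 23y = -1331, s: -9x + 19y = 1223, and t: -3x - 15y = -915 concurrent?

Intersecting r and s: solving the 2×2 system gives (x, y) = (-5, 62).
Substitute into t: (-3)(-5) + (-15)(62) = -915.
This equals -915, so (-5, 62) lies on all three lines and they are concurrent.

Yes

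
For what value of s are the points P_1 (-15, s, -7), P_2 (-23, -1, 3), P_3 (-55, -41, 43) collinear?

9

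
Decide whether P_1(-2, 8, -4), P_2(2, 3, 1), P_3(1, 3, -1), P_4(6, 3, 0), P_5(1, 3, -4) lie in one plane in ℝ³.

The plane through P_1, P_2, P_3 has normal n = P_1P_2 × P_1P_3 = (10, 3, -5) and equation n·P = 24.
Checking the remaining points: n·P_4 = 69, n·P_5 = 39.
Since n·P_4 = 69 ≠ 24, P_4 is off the plane and the points are not all coplanar.

No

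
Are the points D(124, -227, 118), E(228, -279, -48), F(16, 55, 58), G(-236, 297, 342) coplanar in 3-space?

Yes

With D as base: DE = (104, -52, -166), DF = (-108, 282, -60), DG = (-360, 524, 224).
DF × DG = (94608, 45792, 44928).
DE · (DF × DG) = 0.
The scalar triple product vanishes, so the four points are coplanar.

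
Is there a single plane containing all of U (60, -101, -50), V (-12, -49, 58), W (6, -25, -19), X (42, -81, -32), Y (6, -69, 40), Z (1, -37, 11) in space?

No

The plane through U, V, W has normal n = UV × UW = (-6596, -3600, -2664) and equation n·P = 101040.
Checking the remaining points: n·X = 99816, n·Y = 102264, n·Z = 97300.
Since n·X = 99816 ≠ 101040, X is off the plane and the points are not all coplanar.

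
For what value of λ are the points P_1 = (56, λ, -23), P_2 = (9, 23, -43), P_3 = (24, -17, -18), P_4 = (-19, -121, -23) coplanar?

The points are coplanar iff P_1P_2 · (P_1P_3 × P_1P_4) = 0.
Expanding, this is linear in λ: (1000)λ + (-89000) = 0.
So λ = 89.

89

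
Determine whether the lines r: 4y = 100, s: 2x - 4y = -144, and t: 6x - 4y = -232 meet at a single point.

Intersecting r and s: solving the 2×2 system gives (x, y) = (-22, 25).
Substitute into t: (6)(-22) + (-4)(25) = -232.
This equals -232, so (-22, 25) lies on all three lines and they are concurrent.

Yes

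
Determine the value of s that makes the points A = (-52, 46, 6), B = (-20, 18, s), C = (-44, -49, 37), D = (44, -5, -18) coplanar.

The points are coplanar iff AB · (AC × AD) = 0.
Expanding, this is linear in s: (8712)s + (-17424) = 0.
So s = 2.

2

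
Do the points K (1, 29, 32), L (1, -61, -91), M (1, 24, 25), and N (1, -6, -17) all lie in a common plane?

With K as base: KL = (0, -90, -123), KM = (0, -5, -7), KN = (0, -35, -49).
KM × KN = (0, 0, 0).
KL · (KM × KN) = 0.
The scalar triple product vanishes, so the four points are coplanar.

Yes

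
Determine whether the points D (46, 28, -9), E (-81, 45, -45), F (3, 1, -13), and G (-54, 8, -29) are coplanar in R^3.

With D as base: DE = (-127, 17, -36), DF = (-43, -27, -4), DG = (-100, -20, -20).
DF × DG = (460, -460, -1840).
DE · (DF × DG) = 0.
The scalar triple product vanishes, so the four points are coplanar.

Yes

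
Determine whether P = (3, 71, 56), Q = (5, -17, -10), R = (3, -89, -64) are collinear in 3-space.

No

PQ = (2, -88, -66), PR = (0, -160, -120).
Comparing components 3 and 1: (-66)(0) − (2)(-120) = 240 ≠ 0, so PQ and PR are not parallel and the points are not collinear.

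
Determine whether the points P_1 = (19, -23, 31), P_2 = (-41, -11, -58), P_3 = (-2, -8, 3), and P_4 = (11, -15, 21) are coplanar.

Yes

The four points are coplanar iff the 3×3 determinant with rows P_1P_2, P_1P_3, P_1P_4 is zero.
Rows: (-60, 12, -89), (-21, 15, -28), (-8, 8, -10).
Expanding along the first row: (-60)(74) − (12)(-14) + (-89)(-48) = 0.
Zero determinant ⇒ coplanar.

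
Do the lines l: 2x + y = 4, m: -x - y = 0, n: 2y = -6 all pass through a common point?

No

Lines aᵢx + bᵢy = cᵢ with pairwise distinct directions are concurrent exactly when det[aᵢ bᵢ cᵢ] = 0.
Here the determinant is -2.
Nonzero, so no common point exists.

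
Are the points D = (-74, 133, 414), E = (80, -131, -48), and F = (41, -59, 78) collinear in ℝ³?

DE = (154, -264, -462), DF = (115, -192, -336).
Comparing components 3 and 1: (-462)(115) − (154)(-336) = -1386 ≠ 0, so DE and DF are not parallel and the points are not collinear.

No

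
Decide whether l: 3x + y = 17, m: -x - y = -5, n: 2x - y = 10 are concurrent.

Lines aᵢx + bᵢy = cᵢ with pairwise distinct directions are concurrent exactly when det[aᵢ bᵢ cᵢ] = 0.
Here the determinant is 6.
Nonzero, so no common point exists.

No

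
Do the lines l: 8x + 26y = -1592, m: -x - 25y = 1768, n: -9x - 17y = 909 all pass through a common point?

No

The three lines meet at one point iff the augmented coefficient matrix [aᵢ bᵢ cᵢ] has rank < 3, i.e. its determinant vanishes.
Here the determinant is -294.
Nonzero, so no common point exists.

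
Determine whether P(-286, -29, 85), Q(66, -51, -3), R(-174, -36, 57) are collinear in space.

PQ = (352, -22, -88), PR = (112, -7, -28).
Each component of PR is 7/22 times the corresponding component of PQ, so PR = 7/22·PQ and the points are collinear.

Yes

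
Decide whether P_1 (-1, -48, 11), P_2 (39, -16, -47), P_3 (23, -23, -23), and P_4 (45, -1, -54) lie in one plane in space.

No

The four points are coplanar iff the 3×3 determinant with rows P_1P_2, P_1P_3, P_1P_4 is zero.
Rows: (40, 32, -58), (24, 25, -34), (46, 47, -65).
Expanding along the first row: (40)(-27) − (32)(4) + (-58)(-22) = 68.
Nonzero ⇒ not coplanar.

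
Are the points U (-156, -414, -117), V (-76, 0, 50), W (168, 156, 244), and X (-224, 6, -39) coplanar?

With U as base: UV = (80, 414, 167), UW = (324, 570, 361), UX = (-68, 420, 78).
UW × UX = (-107160, -49820, 174840).
UV · (UW × UX) = 0.
The scalar triple product vanishes, so the four points are coplanar.

Yes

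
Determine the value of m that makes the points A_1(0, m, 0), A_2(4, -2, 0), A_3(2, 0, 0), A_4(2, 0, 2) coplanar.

2

Coplanarity ⇔ det[A_1A_2; A_1A_3; A_1A_4] = 0.
Expanding, this is linear in m: (-4)m + (8) = 0.
So m = 2.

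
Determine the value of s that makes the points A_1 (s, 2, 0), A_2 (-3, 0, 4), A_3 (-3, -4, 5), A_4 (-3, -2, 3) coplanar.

The points are coplanar iff A_1A_2 · (A_1A_3 × A_1A_4) = 0.
Expanding, this is linear in s: (-6)s + (-18) = 0.
So s = -3.

-3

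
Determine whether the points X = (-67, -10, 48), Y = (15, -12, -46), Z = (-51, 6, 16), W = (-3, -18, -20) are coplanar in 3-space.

Yes

A normal to the plane through X, Y, Z is n = XY × XZ = (1568, 1120, 1344).
The plane has equation n·P = -51744. For W: n·W = -51744.
Equal, so W lies in the plane and all four are coplanar.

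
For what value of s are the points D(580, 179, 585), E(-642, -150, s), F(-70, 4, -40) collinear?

-590

Collinearity requires DE × DF = 0; each component is linear in s.
The x-component gives (175)s + (103250) = 0, so s = -590.
The remaining components then also vanish.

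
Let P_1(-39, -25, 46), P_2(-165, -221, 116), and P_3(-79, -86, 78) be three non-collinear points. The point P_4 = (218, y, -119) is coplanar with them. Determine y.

372

Coplanarity requires P_1P_2 · (P_1P_3 × P_1P_4) = 0.
P_1P_2 = (-126, -196, 70), P_1P_3 = (-40, -61, 32); the triple product is linear in y with coefficient 1232 and constant term -458304.
Setting it to zero: y = 372.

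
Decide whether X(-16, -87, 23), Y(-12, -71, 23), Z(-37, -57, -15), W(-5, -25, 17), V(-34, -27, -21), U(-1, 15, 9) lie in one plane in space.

Yes

The plane through X, Y, Z has normal n = XY × XZ = (-608, 152, 456) and equation n·P = 6992.
Checking the remaining points: n·W = 6992, n·V = 6992, n·U = 6992.
All equal 6992, so all 6 points lie in one plane.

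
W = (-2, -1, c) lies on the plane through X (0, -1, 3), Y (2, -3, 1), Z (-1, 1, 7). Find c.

Coplanarity requires XY · (XZ × XW) = 0.
XY = (2, -2, -2), XZ = (-1, 2, 4); the triple product is linear in c with coefficient 2 and constant term 2.
Setting it to zero: c = -1.

-1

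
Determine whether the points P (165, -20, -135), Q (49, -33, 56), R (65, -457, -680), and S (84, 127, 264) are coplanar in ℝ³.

No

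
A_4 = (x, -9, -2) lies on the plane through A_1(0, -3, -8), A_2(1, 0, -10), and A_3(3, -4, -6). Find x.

The plane through A_1, A_2, A_3 has equation 4x − 8y − 10z = 104.
Substituting A_4: (4)x + (92) = 104, so x = 3.

3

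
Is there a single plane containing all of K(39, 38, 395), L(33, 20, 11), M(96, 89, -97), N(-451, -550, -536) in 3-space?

The four points are coplanar iff the 3×3 determinant with rows KL, KM, KN is zero.
Rows: (-6, -18, -384), (57, 51, -492), (-490, -588, -931).
Expanding along the first row: (-6)(-336777) − (-18)(-294147) + (-384)(-8526) = 0.
Zero determinant ⇒ coplanar.

Yes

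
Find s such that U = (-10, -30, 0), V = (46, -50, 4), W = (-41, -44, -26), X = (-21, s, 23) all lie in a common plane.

-1

Normal to plane UVW: n = (576, 1332, -1404); plane equation n·P = -45720.
Requiring n·X = -45720: (1332)s + (-44388) = -45720.
So s = -1.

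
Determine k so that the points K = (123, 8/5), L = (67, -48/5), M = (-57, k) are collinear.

-172/5

Collinearity: (M − K) must be parallel to (L − K) = (-56, -56/5).
Cross-multiplying the components: (k − 8/5)·(-56) = (-180)·(-56/5).
Solving gives k = -172/5.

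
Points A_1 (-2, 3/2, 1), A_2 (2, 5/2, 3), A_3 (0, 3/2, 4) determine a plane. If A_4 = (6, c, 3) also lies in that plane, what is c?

4

The plane through A_1, A_2, A_3 has equation 3x − 8y − 2z = -20.
Substituting A_4: (-8)c + (12) = -20, so c = 4.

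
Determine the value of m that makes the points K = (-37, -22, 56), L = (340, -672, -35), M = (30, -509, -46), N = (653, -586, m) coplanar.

34

Coplanarity ⇔ det[KL; KM; KN] = 0.
Expanding, this is linear in m: (-140049)m + (4761666) = 0.
So m = 34.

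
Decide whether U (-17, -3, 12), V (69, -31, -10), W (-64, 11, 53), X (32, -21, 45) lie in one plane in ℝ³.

Yes

A normal to the plane through U, V, W is n = UV × UW = (-840, -2492, -112).
The plane has equation n·P = 20412. For X: n·X = 20412.
Equal, so X lies in the plane and all four are coplanar.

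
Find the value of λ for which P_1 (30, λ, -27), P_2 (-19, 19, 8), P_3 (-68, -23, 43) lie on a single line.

61

Direction P_2P_3 = (-49, -42, 35). From the x-coordinate of P_1, the parameter along the line is τ = (30 − (-19))/(-49) = -1.
Then λ = 19 + (-1)·(-42) = 61.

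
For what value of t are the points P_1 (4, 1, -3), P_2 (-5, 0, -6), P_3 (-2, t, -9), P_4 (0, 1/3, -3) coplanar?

1

The points are coplanar iff P_1P_2 · (P_1P_3 × P_1P_4) = 0.
Expanding, this is linear in t: (-12)t + (12) = 0.
So t = 1.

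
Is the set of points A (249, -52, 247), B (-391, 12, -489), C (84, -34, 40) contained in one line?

AB = (-640, 64, -736), AC = (-165, 18, -207).
Comparing components 3 and 1: (-736)(-165) − (-640)(-207) = -11040 ≠ 0, so AB and AC are not parallel and the points are not collinear.

No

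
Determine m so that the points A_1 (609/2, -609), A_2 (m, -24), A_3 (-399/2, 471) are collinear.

63/2

The three points are collinear iff det[A_1A_2; A_1A_3] = 0.
This determinant is linear in m: (1080)m + (-34020) = 0, so m = 63/2.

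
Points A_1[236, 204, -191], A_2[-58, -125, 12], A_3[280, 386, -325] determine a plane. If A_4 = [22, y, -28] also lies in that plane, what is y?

-55

A normal to the plane is n = A_1A_2 × A_1A_3 = (7140, -30464, -39032).
A_4 lies in the plane iff n · A_1A_4 = 0.
This gives (-30464)y + (-1675520) = 0, so y = -55.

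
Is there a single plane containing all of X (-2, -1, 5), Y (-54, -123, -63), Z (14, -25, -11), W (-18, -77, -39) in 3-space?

The four points are coplanar iff the 3×3 determinant with rows XY, XZ, XW is zero.
Rows: (-52, -122, -68), (16, -24, -16), (-16, -76, -44).
Expanding along the first row: (-52)(-160) − (-122)(-960) + (-68)(-1600) = 0.
Zero determinant ⇒ coplanar.

Yes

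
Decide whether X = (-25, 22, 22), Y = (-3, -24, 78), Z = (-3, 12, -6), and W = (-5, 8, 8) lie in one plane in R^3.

The four points are coplanar iff the 3×3 determinant with rows XY, XZ, XW is zero.
Rows: (22, -46, 56), (22, -10, -28), (20, -14, -14).
Expanding along the first row: (22)(-252) − (-46)(252) + (56)(-108) = 0.
Zero determinant ⇒ coplanar.

Yes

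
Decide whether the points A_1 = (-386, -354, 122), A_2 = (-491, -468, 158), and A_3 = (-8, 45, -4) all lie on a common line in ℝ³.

A_1A_2 = (-105, -114, 36), A_1A_3 = (378, 399, -126).
Comparing components 3 and 1: (36)(378) − (-105)(-126) = 378 ≠ 0, so A_1A_2 and A_1A_3 are not parallel and the points are not collinear.

No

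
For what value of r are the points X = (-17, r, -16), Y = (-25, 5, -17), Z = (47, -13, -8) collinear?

Collinearity requires XY × XZ = 0; each component is linear in r.
The x-component gives (-9)r + (27) = 0, so r = 3.
The remaining components then also vanish.

3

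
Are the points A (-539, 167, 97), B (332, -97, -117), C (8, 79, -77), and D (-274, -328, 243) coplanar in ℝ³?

Yes

A normal to the plane through A, B, C is n = AB × AC = (27104, 34496, 67760).
The plane has equation n·P = -2275504. For D: n·D = -2275504.
Equal, so D lies in the plane and all four are coplanar.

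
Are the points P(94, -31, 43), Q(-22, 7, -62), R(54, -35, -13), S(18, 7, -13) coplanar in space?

With P as base: PQ = (-116, 38, -105), PR = (-40, -4, -56), PS = (-76, 38, -56).
PR × PS = (2352, 2016, -1824).
PQ · (PR × PS) = -4704.
Since -4704 ≠ 0, the four points are not coplanar.

No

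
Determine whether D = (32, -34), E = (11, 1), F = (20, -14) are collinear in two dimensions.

DE = (-21, 35), DF = (-12, 20).
Twice the signed area of △DEF is (-21)(20) − (35)(-12) = 0.
The triangle is degenerate (zero area), so the points are collinear.

Yes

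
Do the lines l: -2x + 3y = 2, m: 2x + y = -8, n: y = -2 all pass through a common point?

Intersecting l and m: solving the 2×2 system gives (x, y) = (-13/4, -3/2).
Substitute into n: (0)(-13/4) + (1)(-3/2) = -3/2.
But n requires -2 ≠ -3/2, so the three lines have no common point.

No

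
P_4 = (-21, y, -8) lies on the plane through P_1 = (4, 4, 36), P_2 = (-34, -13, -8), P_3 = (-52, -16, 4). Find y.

-19/2

Coplanarity requires P_1P_2 · (P_1P_3 × P_1P_4) = 0.
P_1P_2 = (-38, -17, -44), P_1P_3 = (-56, -20, -32); the triple product is linear in y with coefficient 1248 and constant term 11856.
Setting it to zero: y = -19/2.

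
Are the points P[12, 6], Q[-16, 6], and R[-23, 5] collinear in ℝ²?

No

PQ = (-28, 0), PR = (-35, -1).
If collinear, PR would be a scalar multiple of PQ. But (-28)·(-1) ≠ (0)·(-35) (difference 28), so they are not parallel; the points are not collinear.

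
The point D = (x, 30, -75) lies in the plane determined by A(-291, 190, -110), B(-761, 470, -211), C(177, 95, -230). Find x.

Coplanarity requires AB · (AC × AD) = 0.
AB = (-470, 280, -101), AC = (468, -95, -120); the triple product is linear in x with coefficient -43195 and constant term 993485.
Setting it to zero: x = 23.

23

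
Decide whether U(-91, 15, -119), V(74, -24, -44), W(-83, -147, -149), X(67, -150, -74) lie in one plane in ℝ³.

Yes

With U as base: UV = (165, -39, 75), UW = (8, -162, -30), UX = (158, -165, 45).
UW × UX = (-12240, -5100, 24276).
UV · (UW × UX) = 0.
The scalar triple product vanishes, so the four points are coplanar.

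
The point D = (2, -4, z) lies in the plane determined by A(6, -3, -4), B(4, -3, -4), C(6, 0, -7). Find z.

Coplanarity requires AB · (AC × AD) = 0.
AB = (-2, 0, 0), AC = (0, 3, -3); the triple product is linear in z with coefficient -6 and constant term -18.
Setting it to zero: z = -3.

-3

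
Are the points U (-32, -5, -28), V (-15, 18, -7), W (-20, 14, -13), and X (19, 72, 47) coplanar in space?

The four points are coplanar iff the 3×3 determinant with rows UV, UW, UX is zero.
Rows: (17, 23, 21), (12, 19, 15), (51, 77, 75).
Expanding along the first row: (17)(270) − (23)(135) + (21)(-45) = 540.
Nonzero ⇒ not coplanar.

No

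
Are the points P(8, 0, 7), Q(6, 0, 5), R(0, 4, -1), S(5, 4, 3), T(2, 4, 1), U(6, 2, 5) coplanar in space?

No

The plane through P, Q, R has normal n = PQ × PR = (8, 0, -8) and equation n·X = 8.
Checking the remaining points: n·S = 16, n·T = 8, n·U = 8.
Since n·S = 16 ≠ 8, S is off the plane and the points are not all coplanar.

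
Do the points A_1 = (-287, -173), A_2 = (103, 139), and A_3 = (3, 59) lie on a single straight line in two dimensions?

A_1A_2 = (390, 312), A_1A_3 = (290, 232).
Checking proportionality: A_1A_3 = 29/39·A_1A_2, so the vectors are parallel and the points are collinear.

Yes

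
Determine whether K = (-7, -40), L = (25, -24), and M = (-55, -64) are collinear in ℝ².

Yes

KL = (32, 16), KM = (-48, -24).
det[KL; KM] = (32)(-24) − (16)(-48) = 0.
The determinant is zero, so the points are collinear.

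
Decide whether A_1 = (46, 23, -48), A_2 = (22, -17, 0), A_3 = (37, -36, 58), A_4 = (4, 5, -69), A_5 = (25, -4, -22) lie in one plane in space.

No

The plane through A_1, A_2, A_3 has normal n = A_1A_2 × A_1A_3 = (-1408, 2112, 1056) and equation n·P = -66880.
Checking the remaining points: n·A_4 = -67936, n·A_5 = -66880.
Since n·A_4 = -67936 ≠ -66880, A_4 is off the plane and the points are not all coplanar.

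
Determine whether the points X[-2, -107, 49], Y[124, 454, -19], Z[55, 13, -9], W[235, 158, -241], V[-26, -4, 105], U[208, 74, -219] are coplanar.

The plane through X, Y, Z has normal n = XY × XZ = (-24378, 3432, -16857) and equation n·P = -1144461.
Checking the remaining points: n·W = -1124037, n·V = -1149885, n·U = -1124973.
Since n·W = -1124037 ≠ -1144461, W is off the plane and the points are not all coplanar.

No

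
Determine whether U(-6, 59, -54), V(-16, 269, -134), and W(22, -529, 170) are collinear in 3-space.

UV = (-10, 210, -80), UW = (28, -588, 224).
Each component of UW is -14/5 times the corresponding component of UV, so UW = -14/5·UV and the points are collinear.

Yes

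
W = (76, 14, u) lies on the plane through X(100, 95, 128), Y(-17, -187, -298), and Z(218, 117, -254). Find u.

-31

The plane through X, Y, Z has equation 117096x − 94962y + 30702z = 6618066.
Substituting W: (30702)u + (7569828) = 6618066, so u = -31.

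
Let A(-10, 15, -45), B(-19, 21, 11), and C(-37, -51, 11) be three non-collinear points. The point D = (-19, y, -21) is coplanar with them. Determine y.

The plane through A, B, C has equation 4032x − 1008y + 756z = -89460.
Substituting D: (-1008)y + (-92484) = -89460, so y = -3.

-3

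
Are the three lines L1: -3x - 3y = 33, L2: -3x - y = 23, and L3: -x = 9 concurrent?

No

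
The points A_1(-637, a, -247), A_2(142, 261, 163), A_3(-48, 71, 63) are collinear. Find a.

Collinearity requires A_1A_2 × A_1A_3 = 0; each component is linear in a.
The x-component gives (100)a + (51800) = 0, so a = -518.
The remaining components then also vanish.

-518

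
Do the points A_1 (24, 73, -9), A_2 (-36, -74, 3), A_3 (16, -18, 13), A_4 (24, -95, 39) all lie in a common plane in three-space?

A normal to the plane through A_1, A_2, A_3 is n = A_1A_2 × A_1A_3 = (-2142, 1224, 4284).
The plane has equation n·P = -612. For A_4: n·A_4 = -612.
Equal, so A_4 lies in the plane and all four are coplanar.

Yes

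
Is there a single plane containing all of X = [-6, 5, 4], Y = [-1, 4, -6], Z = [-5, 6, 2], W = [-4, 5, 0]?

A normal to the plane through X, Y, Z is n = XY × XZ = (12, 0, 6).
The plane has equation n·P = -48. For W: n·W = -48.
Equal, so W lies in the plane and all four are coplanar.

Yes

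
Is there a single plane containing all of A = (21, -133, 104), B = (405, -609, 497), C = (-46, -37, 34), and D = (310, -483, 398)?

The four points are coplanar iff the 3×3 determinant with rows AB, AC, AD is zero.
Rows: (384, -476, 393), (-67, 96, -70), (289, -350, 294).
Expanding along the first row: (384)(3724) − (-476)(532) + (393)(-4294) = -4294.
Nonzero ⇒ not coplanar.

No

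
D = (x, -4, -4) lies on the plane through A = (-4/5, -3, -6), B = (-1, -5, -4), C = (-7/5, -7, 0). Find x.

Coplanarity requires AB · (AC × AD) = 0.
AB = (-1/5, -2, 2), AC = (-3/5, -4, 6); the triple product is linear in x with coefficient -4 and constant term -4.
Setting it to zero: x = -1.

-1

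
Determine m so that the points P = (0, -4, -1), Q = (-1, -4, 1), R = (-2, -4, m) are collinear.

Collinearity requires PQ × PR = 0; each component is linear in m.
The y-component gives (1)m + (-3) = 0, so m = 3.
The remaining components then also vanish.

3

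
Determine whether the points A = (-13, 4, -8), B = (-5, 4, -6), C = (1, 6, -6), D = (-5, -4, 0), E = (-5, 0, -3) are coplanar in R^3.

Yes

The plane through A, B, C has normal n = AB × AC = (-4, 12, 16) and equation n·P = -28.
Checking the remaining points: n·D = -28, n·E = -28.
All equal -28, so all 5 points lie in one plane.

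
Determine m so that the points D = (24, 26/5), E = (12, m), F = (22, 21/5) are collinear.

-4/5

The three points are collinear iff det[DE; DF] = 0.
This determinant is linear in m: (2)m + (8/5) = 0, so m = -4/5.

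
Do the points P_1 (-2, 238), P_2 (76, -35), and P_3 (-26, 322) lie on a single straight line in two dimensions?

P_1P_2 = (78, -273), P_1P_3 = (-24, 84).
det[P_1P_2; P_1P_3] = (78)(84) − (-273)(-24) = 0.
The determinant is zero, so the points are collinear.

Yes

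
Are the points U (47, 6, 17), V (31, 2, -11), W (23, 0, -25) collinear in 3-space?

UV = (-16, -4, -28), UW = (-24, -6, -42).
Each component of UW is 3/2 times the corresponding component of UV, so UW = 3/2·UV and the points are collinear.

Yes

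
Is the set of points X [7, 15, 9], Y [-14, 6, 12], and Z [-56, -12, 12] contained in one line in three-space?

No

XY = (-21, -9, 3), XZ = (-63, -27, 3).
XY × XZ = (54, -126, 0).
The cross product is nonzero, so the points do not lie on one line.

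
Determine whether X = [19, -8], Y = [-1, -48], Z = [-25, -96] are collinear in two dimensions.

Yes

XY = (-20, -40), XZ = (-44, -88).
Checking proportionality: XZ = 11/5·XY, so the vectors are parallel and the points are collinear.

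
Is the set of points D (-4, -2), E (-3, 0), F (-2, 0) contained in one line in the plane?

DE = (1, 2), DF = (2, 2).
det[DE; DF] = (1)(2) − (2)(2) = -2.
The determinant is nonzero, so they are not collinear.

No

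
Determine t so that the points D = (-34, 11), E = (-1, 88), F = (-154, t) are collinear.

-269

The three points are collinear iff det[DE; DF] = 0.
This determinant is linear in t: (33)t + (8877) = 0, so t = -269.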